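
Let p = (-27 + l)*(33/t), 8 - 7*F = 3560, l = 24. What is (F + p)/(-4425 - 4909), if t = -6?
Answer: 6873/130676 ≈ 0.052596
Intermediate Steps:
F = -3552/7 (F = 8/7 - ⅐*3560 = 8/7 - 3560/7 = -3552/7 ≈ -507.43)
p = 33/2 (p = (-27 + 24)*(33/(-6)) = -99*(-1)/6 = -3*(-11/2) = 33/2 ≈ 16.500)
(F + p)/(-4425 - 4909) = (-3552/7 + 33/2)/(-4425 - 4909) = -6873/14/(-9334) = -6873/14*(-1/9334) = 6873/130676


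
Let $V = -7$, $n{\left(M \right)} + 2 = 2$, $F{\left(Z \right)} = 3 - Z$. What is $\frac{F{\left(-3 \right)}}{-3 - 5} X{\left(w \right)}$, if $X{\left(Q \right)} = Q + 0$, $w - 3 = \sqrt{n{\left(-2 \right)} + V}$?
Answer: $- \frac{9}{4} - \frac{3 i \sqrt{7}}{4} \approx -2.25 - 1.9843 i$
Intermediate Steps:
$n{\left(M \right)} = 0$ ($n{\left(M \right)} = -2 + 2 = 0$)
$w = 3 + i \sqrt{7}$ ($w = 3 + \sqrt{0 - 7} = 3 + \sqrt{-7} = 3 + i \sqrt{7} \approx 3.0 + 2.6458 i$)
$X{\left(Q \right)} = Q$
$\frac{F{\left(-3 \right)}}{-3 - 5} X{\left(w \right)} = \frac{3 - -3}{-3 - 5} \left(3 + i \sqrt{7}\right) = \frac{3 + 3}{-3 - 5} \left(3 + i \sqrt{7}\right) = \frac{6}{-8} \left(3 + i \sqrt{7}\right) = 6 \left(- \frac{1}{8}\right) \left(3 + i \sqrt{7}\right) = - \frac{3 \left(3 + i \sqrt{7}\right)}{4} = - \frac{9}{4} - \frac{3 i \sqrt{7}}{4}$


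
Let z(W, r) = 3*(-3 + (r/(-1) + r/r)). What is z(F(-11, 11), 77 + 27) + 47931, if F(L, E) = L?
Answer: 47613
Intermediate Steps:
z(W, r) = -6 - 3*r (z(W, r) = 3*(-3 + (r*(-1) + 1)) = 3*(-3 + (-r + 1)) = 3*(-3 + (1 - r)) = 3*(-2 - r) = -6 - 3*r)
z(F(-11, 11), 77 + 27) + 47931 = (-6 - 3*(77 + 27)) + 47931 = (-6 - 3*104) + 47931 = (-6 - 312) + 47931 = -318 + 47931 = 47613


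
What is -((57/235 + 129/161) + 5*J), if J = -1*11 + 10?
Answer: 149683/37835 ≈ 3.9562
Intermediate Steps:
J = -1 (J = -11 + 10 = -1)
-((57/235 + 129/161) + 5*J) = -((57/235 + 129/161) + 5*(-1)) = -((57*(1/235) + 129*(1/161)) - 5) = -((57/235 + 129/161) - 5) = -(39492/37835 - 5) = -1*(-149683/37835) = 149683/37835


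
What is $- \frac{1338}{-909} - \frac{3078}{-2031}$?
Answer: $\frac{612820}{205131} \approx 2.9875$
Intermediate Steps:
$- \frac{1338}{-909} - \frac{3078}{-2031} = \left(-1338\right) \left(- \frac{1}{909}\right) - - \frac{1026}{677} = \frac{446}{303} + \frac{1026}{677} = \frac{612820}{205131}$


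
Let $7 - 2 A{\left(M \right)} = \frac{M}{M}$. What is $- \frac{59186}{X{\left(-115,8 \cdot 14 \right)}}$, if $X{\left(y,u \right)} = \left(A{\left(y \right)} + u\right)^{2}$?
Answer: $- \frac{59186}{13225} \approx -4.4753$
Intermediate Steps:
$A{\left(M \right)} = 3$ ($A{\left(M \right)} = \frac{7}{2} - \frac{M \frac{1}{M}}{2} = \frac{7}{2} - \frac{1}{2} = 3$)
$X{\left(y,u \right)} = \left(3 + u\right)^{2}$
$- \frac{59186}{X{\left(-115,8 \cdot 14 \right)}} = - \frac{59186}{\left(3 + 8 \cdot 14\right)^{2}} = - \frac{59186}{\left(3 + 112\right)^{2}} = - \frac{59186}{115^{2}} = - \frac{59186}{13225}$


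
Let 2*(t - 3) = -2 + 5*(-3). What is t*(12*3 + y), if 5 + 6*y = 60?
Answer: -2981/12 ≈ -248.42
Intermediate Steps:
t = -11/2 (t = 3 + (-2 + 5*(-3))/2 = 3 + (-2 - 15)/2 = 3 + (1/2)*(-17) = 3 - 17/2 = -11/2 ≈ -5.5000)
y = 55/6 (y = -5/6 + (1/6)*60 = -5/6 + 10 = 55/6 ≈ 9.1667)
t*(12*3 + y) = -11*(12*3 + 55/6)/2 = -11*(36 + 55/6)/2 = -11/2*271/6 = -2981/12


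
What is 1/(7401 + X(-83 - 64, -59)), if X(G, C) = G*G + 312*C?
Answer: 1/10602 ≈ 9.4322e-5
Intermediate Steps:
X(G, C) = G**2 + 312*C
1/(7401 + X(-83 - 64, -59)) = 1/(7401 + ((-83 - 64)**2 + 312*(-59))) = 1/(7401 + ((-147)**2 - 18408)) = 1/(7401 + (21609 - 18408)) = 1/(7401 + 3201) = 1/10602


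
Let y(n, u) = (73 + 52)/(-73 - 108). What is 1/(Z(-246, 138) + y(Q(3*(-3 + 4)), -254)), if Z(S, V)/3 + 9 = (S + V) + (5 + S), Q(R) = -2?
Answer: -181/194519 ≈ -0.00093050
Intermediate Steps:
Z(S, V) = -12 + 3*V + 6*S (Z(S, V) = -27 + 3*((S + V) + (5 + S)) = -27 + 3*(5 + V + 2*S) = -27 + (15 + 3*V + 6*S) = -12 + 3*V + 6*S)
y(n, u) = -125/181 (y(n, u) = 125/(-181) = 125*(-1/181) = -125/181)
1/(Z(-246, 138) + y(Q(3*(-3 + 4)), -254)) = 1/((-12 + 3*138 + 6*(-246)) - 125/181) = 1/((-12 + 414 - 1476) - 125/181) = 1/(-1074 - 125/181) = 1/(-194519/181) = -181/194519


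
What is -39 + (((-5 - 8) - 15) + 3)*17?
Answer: -464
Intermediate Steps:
-39 + (((-5 - 8) - 15) + 3)*17 = -39 + ((-13 - 15) + 3)*17 = -39 + (-28 + 3)*17 = -39 - 25*17 = -39 - 425 = -464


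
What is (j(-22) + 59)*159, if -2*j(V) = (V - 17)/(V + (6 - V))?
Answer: 39591/4 ≈ 9897.8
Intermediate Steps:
j(V) = 17/12 - V/12 (j(V) = -(V - 17)/(2*(V + (6 - V))) = -(-17 + V)/(2*6) = -(-17/6 + V/6)/2 = 17/12 - V/12)
(j(-22) + 59)*159 = ((17/12 - 1/12*(-22)) + 59)*159 = ((17/12 + 11/6) + 59)*159 = (13/4 + 59)*159 = (249/4)*159 = 39591/4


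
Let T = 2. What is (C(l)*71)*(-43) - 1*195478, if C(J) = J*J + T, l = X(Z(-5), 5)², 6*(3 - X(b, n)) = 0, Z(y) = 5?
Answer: -448877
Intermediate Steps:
X(b, n) = 3 (X(b, n) = 3 - ⅙*0 = 3 + 0 = 3)
l = 9 (l = 3² = 9)
C(J) = 2 + J² (C(J) = J*J + 2 = J² + 2 = 2 + J²)
(C(l)*71)*(-43) - 1*195478 = ((2 + 9²)*71)*(-43) - 1*195478 = ((2 + 81)*71)*(-43) - 195478 = (83*71)*(-43) - 195478 = 5893*(-43) - 195478 = -253399 - 195478 = -448877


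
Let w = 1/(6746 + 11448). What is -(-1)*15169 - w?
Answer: 275984785/18194 ≈ 15169.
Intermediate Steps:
w = 1/18194 ≈ 5.4963e-5
-(-1)*15169 - w = -(-1)*15169 - 1*1/18194 = -1*(-15169) - 1/18194 = 15169 - 1/18194 = 275984785/18194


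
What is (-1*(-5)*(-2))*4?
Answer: -40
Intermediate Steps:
(-1*(-5)*(-2))*4 = (5*(-2))*4 = -10*4 = -40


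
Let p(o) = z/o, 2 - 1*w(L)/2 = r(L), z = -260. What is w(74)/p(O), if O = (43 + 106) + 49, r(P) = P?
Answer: 7128/65 ≈ 109.66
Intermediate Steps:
w(L) = 4 - 2*L
O = 198 (O = 149 + 49 = 198)
p(o) = -260/o
w(74)/p(O) = (4 - 2*74)/((-260/198)) = (4 - 148)/((-260*1/198)) = -144/(-130/99) = -144*(-99/130) = 7128/65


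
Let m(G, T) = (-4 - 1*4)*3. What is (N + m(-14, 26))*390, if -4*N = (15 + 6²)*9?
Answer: -108225/2 ≈ -54113.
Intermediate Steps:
m(G, T) = -24 (m(G, T) = (-4 - 4)*3 = -8*3 = -24)
N = -459/4 (N = -(15 + 6²)*9/4 = -(15 + 36)*9/4 = -51*9/4 = -¼*459 = -459/4 ≈ -114.75)
(N + m(-14, 26))*390 = (-459/4 - 24)*390 = -555/4*390 = -108225/2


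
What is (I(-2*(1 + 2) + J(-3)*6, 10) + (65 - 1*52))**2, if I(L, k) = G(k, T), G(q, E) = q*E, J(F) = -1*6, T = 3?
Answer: 1849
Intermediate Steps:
J(F) = -6
G(q, E) = E*q
I(L, k) = 3*k
(I(-2*(1 + 2) + J(-3)*6, 10) + (65 - 1*52))**2 = (3*10 + (65 - 1*52))**2 = (30 + (65 - 52))**2 = (30 + 13)**2 = 43**2 = 1849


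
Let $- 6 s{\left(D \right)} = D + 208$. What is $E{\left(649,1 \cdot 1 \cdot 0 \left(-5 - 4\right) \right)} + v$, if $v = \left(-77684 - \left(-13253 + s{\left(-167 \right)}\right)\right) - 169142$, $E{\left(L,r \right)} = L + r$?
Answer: $- \frac{1397503}{6} \approx -2.3292 \cdot 10^{5}$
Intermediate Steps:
$s{\left(D \right)} = - \frac{104}{3} - \frac{D}{6}$ ($s{\left(D \right)} = - \frac{D + 208}{6} = - \frac{208 + D}{6} = - \frac{104}{3} - \frac{D}{6}$)
$v = - \frac{1401397}{6}$ ($v = \left(-77684 + \left(13253 - \left(- \frac{104}{3} - - \frac{167}{6}\right)\right)\right) - 169142 = \left(-77684 + \left(13253 - \left(- \frac{104}{3} + \frac{167}{6}\right)\right)\right) - 169142 = \left(-77684 + \left(13253 - - \frac{41}{6}\right)\right) - 169142 = \left(-77684 + \left(13253 + \frac{41}{6}\right)\right) - 169142 = \left(-77684 + \frac{79559}{6}\right) - 169142 = - \frac{386545}{6} - 169142 = - \frac{1401397}{6} \approx -2.3357 \cdot 10^{5}$)
$E{\left(649,1 \cdot 1 \cdot 0 \left(-5 - 4\right) \right)} + v = \left(649 + 1 \cdot 1 \cdot 0 \left(-5 - 4\right)\right) - \frac{1401397}{6} = \left(649 + 1 \cdot 0 \left(-9\right)\right) - \frac{1401397}{6} = \left(649 + 0 \left(-9\right)\right) - \frac{1401397}{6} = \left(649 + 0\right) - \frac{1401397}{6} = 649 - \frac{1401397}{6} = - \frac{1397503}{6}$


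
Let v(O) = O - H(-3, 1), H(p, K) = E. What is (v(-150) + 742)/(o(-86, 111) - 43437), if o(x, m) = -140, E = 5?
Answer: -587/43577 ≈ -0.013470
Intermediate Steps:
H(p, K) = 5
v(O) = -5 + O (v(O) = O - 1*5 = O - 5 = -5 + O)
(v(-150) + 742)/(o(-86, 111) - 43437) = ((-5 - 150) + 742)/(-140 - 43437) = (-155 + 742)/(-43577) = 587*(-1/43577) = -587/43577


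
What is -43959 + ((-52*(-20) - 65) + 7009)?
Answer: -35975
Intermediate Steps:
-43959 + ((-52*(-20) - 65) + 7009) = -43959 + ((1040 - 65) + 7009) = -43959 + (975 + 7009) = -43959 + 7984 = -35975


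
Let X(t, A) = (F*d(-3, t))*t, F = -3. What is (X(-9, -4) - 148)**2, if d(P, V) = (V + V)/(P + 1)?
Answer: 9025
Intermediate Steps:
d(P, V) = 2*V/(1 + P) (d(P, V) = (2*V)/(1 + P) = 2*V/(1 + P))
X(t, A) = 3*t**2 (X(t, A) = (-6*t/(1 - 3))*t = (-6*t/(-2))*t = (-6*t*(-1)/2)*t = (-(-3)*t)*t = (3*t)*t = 3*t**2)
(X(-9, -4) - 148)**2 = (3*(-9)**2 - 148)**2 = (3*81 - 148)**2 = (243 - 148)**2 = 95**2 = 9025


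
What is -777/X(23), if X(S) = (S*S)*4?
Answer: -777/2116 ≈ -0.36720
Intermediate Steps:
X(S) = 4*S² (X(S) = S²*4 = 4*S²)
-777/X(23) = -777/(4*23²) = -777/(4*529) = -777/2116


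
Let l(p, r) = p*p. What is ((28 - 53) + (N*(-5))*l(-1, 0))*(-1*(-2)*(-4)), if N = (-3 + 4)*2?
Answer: 280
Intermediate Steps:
N = 2 (N = 1*2 = 2)
l(p, r) = p²
((28 - 53) + (N*(-5))*l(-1, 0))*(-1*(-2)*(-4)) = ((28 - 53) + (2*(-5))*(-1)²)*(-1*(-2)*(-4)) = (-25 - 10*1)*(2*(-4)) = (-25 - 10)*(-8) = -35*(-8) = 280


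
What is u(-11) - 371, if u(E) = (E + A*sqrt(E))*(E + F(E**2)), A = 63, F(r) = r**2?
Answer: -161301 + 921690*I*sqrt(11) ≈ -1.613e+5 + 3.0569e+6*I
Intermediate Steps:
u(E) = (E + E**4)*(E + 63*sqrt(E)) (u(E) = (E + 63*sqrt(E))*(E + (E**2)**2) = (E + 63*sqrt(E))*(E + E**4) = (E + E**4)*(E + 63*sqrt(E)))
u(-11) - 371 = ((-11)**2 + (-11)**5 + 63*(-11)**(3/2) + 63*(-11)**(9/2)) - 371 = (121 - 161051 + 63*(-11*I*sqrt(11)) + 63*(14641*I*sqrt(11))) - 371 = (121 - 161051 - 693*I*sqrt(11) + 922383*I*sqrt(11)) - 371 = (-160930 + 921690*I*sqrt(11)) - 371 = -161301 + 921690*I*sqrt(11)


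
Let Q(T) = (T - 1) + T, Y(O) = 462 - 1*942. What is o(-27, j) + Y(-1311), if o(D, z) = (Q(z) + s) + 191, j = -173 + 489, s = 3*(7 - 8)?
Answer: 339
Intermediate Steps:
Y(O) = -480 (Y(O) = 462 - 942 = -480)
Q(T) = -1 + 2*T (Q(T) = (-1 + T) + T = -1 + 2*T)
s = -3 (s = 3*(-1) = -3)
j = 316
o(D, z) = 187 + 2*z (o(D, z) = ((-1 + 2*z) - 3) + 191 = (-4 + 2*z) + 191 = 187 + 2*z)
o(-27, j) + Y(-1311) = (187 + 2*316) - 480 = (187 + 632) - 480 = 819 - 480 = 339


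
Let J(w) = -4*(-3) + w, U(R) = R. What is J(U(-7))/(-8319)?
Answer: -5/8319 ≈ -0.00060103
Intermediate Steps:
J(w) = 12 + w
J(U(-7))/(-8319) = (12 - 7)/(-8319) = 5*(-1/8319) = -5/8319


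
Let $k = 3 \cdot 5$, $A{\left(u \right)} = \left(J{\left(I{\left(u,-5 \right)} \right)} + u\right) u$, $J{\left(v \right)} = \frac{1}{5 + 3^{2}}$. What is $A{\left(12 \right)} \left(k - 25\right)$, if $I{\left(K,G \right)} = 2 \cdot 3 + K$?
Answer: $- \frac{10140}{7} \approx -1448.6$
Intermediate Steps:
$I{\left(K,G \right)} = 6 + K$
$J{\left(v \right)} = \frac{1}{14}$ ($J{\left(v \right)} = \frac{1}{5 + 9} = \frac{1}{14}$)
$A{\left(u \right)} = u \left(\frac{1}{14} + u\right)$ ($A{\left(u \right)} = \left(\frac{1}{14} + u\right) u = u \left(\frac{1}{14} + u\right)$)
$k = 15$
$A{\left(12 \right)} \left(k - 25\right) = 12 \left(\frac{1}{14} + 12\right) \left(15 - 25\right) = 12 \cdot \frac{169}{14} \left(-10\right) = \frac{1014}{7} \left(-10\right) = - \frac{10140}{7}$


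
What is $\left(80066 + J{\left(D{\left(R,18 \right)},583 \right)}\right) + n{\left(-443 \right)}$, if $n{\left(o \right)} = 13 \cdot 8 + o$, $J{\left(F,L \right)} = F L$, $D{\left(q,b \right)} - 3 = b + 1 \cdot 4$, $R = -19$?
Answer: $94302$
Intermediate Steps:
$D{\left(q,b \right)} = 7 + b$ ($D{\left(q,b \right)} = 3 + \left(b + 1 \cdot 4\right) = 3 + \left(b + 4\right) = 3 + \left(4 + b\right) = 7 + b$)
$n{\left(o \right)} = 104 + o$
$\left(80066 + J{\left(D{\left(R,18 \right)},583 \right)}\right) + n{\left(-443 \right)} = \left(80066 + \left(7 + 18\right) 583\right) + \left(104 - 443\right) = \left(80066 + 25 \cdot 583\right) - 339 = \left(80066 + 14575\right) - 339 = 94641 - 339 = 94302$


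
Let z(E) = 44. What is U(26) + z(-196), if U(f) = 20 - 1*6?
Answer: 58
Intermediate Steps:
U(f) = 14 (U(f) = 20 - 6 = 14)
U(26) + z(-196) = 14 + 44 = 58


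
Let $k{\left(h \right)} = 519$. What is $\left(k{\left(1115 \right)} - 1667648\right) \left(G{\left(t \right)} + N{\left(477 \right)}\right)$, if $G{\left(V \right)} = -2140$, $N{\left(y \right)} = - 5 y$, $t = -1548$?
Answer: $7543758725$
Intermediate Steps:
$\left(k{\left(1115 \right)} - 1667648\right) \left(G{\left(t \right)} + N{\left(477 \right)}\right) = \left(519 - 1667648\right) \left(-2140 - 2385\right) = - 1667129 \left(-2140 - 2385\right) = \left(-1667129\right) \left(-4525\right) = 7543758725$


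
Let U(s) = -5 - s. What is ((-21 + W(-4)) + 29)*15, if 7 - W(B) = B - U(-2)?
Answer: 240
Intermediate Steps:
W(B) = 4 - B (W(B) = 7 - (B - (-5 - 1*(-2))) = 7 - (B - (-5 + 2)) = 7 - (B - 1*(-3)) = 7 - (B + 3) = 7 - (3 + B) = 7 + (-3 - B) = 4 - B)
((-21 + W(-4)) + 29)*15 = ((-21 + (4 - 1*(-4))) + 29)*15 = ((-21 + (4 + 4)) + 29)*15 = ((-21 + 8) + 29)*15 = (-13 + 29)*15 = 16*15 = 240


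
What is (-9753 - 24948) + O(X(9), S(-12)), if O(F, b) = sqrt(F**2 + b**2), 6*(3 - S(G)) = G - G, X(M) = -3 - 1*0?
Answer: -34701 + 3*sqrt(2) ≈ -34697.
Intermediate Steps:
X(M) = -3 (X(M) = -3 + 0 = -3)
S(G) = 3 (S(G) = 3 - (G - G)/6 = 3 - 1/6*0 = 3 + 0 = 3)
(-9753 - 24948) + O(X(9), S(-12)) = (-9753 - 24948) + sqrt((-3)**2 + 3**2) = -34701 + sqrt(9 + 9) = -34701 + sqrt(18) = -34701 + 3*sqrt(2)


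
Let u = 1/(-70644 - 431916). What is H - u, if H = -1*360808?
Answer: -181327668479/502560 ≈ -3.6081e+5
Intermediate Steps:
u = -1/502560 (u = 1/(-502560) = -1/502560 ≈ -1.9898e-6)
H = -360808
H - u = -360808 - 1*(-1/502560) = -360808 + 1/502560 = -181327668479/502560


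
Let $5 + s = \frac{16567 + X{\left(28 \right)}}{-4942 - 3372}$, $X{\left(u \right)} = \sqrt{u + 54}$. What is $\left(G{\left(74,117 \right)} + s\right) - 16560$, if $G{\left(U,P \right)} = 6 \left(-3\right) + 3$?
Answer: $- \frac{137862687}{8314} - \frac{\sqrt{82}}{8314} \approx -16582.0$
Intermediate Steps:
$X{\left(u \right)} = \sqrt{54 + u}$
$G{\left(U,P \right)} = -15$ ($G{\left(U,P \right)} = -18 + 3 = -15$)
$s = - \frac{58137}{8314} - \frac{\sqrt{82}}{8314}$ ($s = -5 + \frac{16567 + \sqrt{54 + 28}}{-4942 - 3372} = -5 + \frac{16567 + \sqrt{82}}{-8314} = -5 + \left(16567 + \sqrt{82}\right) \left(- \frac{1}{8314}\right) = -5 - \left(\frac{16567}{8314} + \frac{\sqrt{82}}{8314}\right) = - \frac{58137}{8314} - \frac{\sqrt{82}}{8314} \approx -6.9938$)
$\left(G{\left(74,117 \right)} + s\right) - 16560 = \left(-15 - \left(\frac{58137}{8314} + \frac{\sqrt{82}}{8314}\right)\right) - 16560 = \left(- \frac{182847}{8314} - \frac{\sqrt{82}}{8314}\right) - 16560 = - \frac{137862687}{8314} - \frac{\sqrt{82}}{8314}$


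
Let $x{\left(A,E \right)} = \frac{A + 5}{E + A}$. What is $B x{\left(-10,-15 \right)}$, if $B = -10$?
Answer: $-2$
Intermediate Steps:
$x{\left(A,E \right)} = \frac{5 + A}{A + E}$
$B x{\left(-10,-15 \right)} = - 10 \frac{5 - 10}{-10 - 15} = - 10 \frac{1}{-25} \left(-5\right) = - 10 \left(\left(- \frac{1}{25}\right) \left(-5\right)\right) = \left(-10\right) \frac{1}{5} = -2$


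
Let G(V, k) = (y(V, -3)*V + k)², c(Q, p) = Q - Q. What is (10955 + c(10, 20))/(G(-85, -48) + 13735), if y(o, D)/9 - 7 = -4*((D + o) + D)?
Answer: 10955/80578216504 ≈ 1.3595e-7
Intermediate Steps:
c(Q, p) = 0
y(o, D) = 63 - 72*D - 36*o (y(o, D) = 63 + 9*(-4*((D + o) + D)) = 63 + 9*(-4*(o + 2*D)) = 63 + 9*(-8*D - 4*o) = 63 + (-72*D - 36*o) = 63 - 72*D - 36*o)
G(V, k) = (k + V*(279 - 36*V))² (G(V, k) = ((63 - 72*(-3) - 36*V)*V + k)² = ((63 + 216 - 36*V)*V + k)² = ((279 - 36*V)*V + k)² = (V*(279 - 36*V) + k)² = (k + V*(279 - 36*V))²)
(10955 + c(10, 20))/(G(-85, -48) + 13735) = (10955 + 0)/((-1*(-48) + 9*(-85)*(-31 + 4*(-85)))² + 13735) = 10955/((48 + 9*(-85)*(-31 - 340))² + 13735) = 10955/((48 + 9*(-85)*(-371))² + 13735) = 10955/((48 + 283815)² + 13735) = 10955/(283863² + 13735) = 10955/(80578202769 + 13735) = 10955/80578216504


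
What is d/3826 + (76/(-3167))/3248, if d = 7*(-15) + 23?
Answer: -105472111/4919478452 ≈ -0.021440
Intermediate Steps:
d = -82 (d = -105 + 23 = -82)
d/3826 + (76/(-3167))/3248 = -82/3826 + (76/(-3167))/3248 = -82*1/3826 + (76*(-1/3167))*(1/3248) = -41/1913 - 76/3167*1/3248 = -41/1913 - 19/2571604 = -105472111/4919478452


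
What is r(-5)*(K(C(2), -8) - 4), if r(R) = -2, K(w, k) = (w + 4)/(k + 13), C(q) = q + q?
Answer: 24/5 ≈ 4.8000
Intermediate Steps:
C(q) = 2*q
K(w, k) = (4 + w)/(13 + k)
r(-5)*(K(C(2), -8) - 4) = -2*((4 + 2*2)/(13 - 8) - 4) = -2*((4 + 4)/5 - 4) = -2*((⅕)*8 - 4) = -2*(8/5 - 4) = -2*(-12/5) = 24/5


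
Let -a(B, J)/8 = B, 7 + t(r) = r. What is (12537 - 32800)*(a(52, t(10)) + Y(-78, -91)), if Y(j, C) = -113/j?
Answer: 655204105/78 ≈ 8.4000e+6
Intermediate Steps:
t(r) = -7 + r
a(B, J) = -8*B
(12537 - 32800)*(a(52, t(10)) + Y(-78, -91)) = (12537 - 32800)*(-8*52 - 113/(-78)) = -20263*(-416 - 113*(-1/78)) = -20263*(-416 + 113/78) = -20263*(-32335/78) = 655204105/78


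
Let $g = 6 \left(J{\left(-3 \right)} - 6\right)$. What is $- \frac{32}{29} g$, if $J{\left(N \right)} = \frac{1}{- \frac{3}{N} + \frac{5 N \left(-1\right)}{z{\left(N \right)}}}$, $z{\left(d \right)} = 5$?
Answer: $\frac{1104}{29} \approx 38.069$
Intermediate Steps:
$J{\left(N \right)} = \frac{1}{- N - \frac{3}{N}}$ ($J{\left(N \right)} = \frac{1}{- \frac{3}{N} + \frac{5 N \left(-1\right)}{5}} = \frac{1}{- \frac{3}{N} + - 5 N \frac{1}{5}} = \frac{1}{- \frac{3}{N} - N} = \frac{1}{- N - \frac{3}{N}}$)
$g = - \frac{69}{2}$ ($g = 6 \left(\left(-1\right) \left(-3\right) \frac{1}{3 + \left(-3\right)^{2}} - 6\right) = 6 \left(\left(-1\right) \left(-3\right) \frac{1}{3 + 9} - 6\right) = 6 \left(\left(-1\right) \left(-3\right) \frac{1}{12} - 6\right) = 6 \left(\frac{1}{4} - 6\right) = 6 \left(- \frac{23}{4}\right) = - \frac{69}{2} \approx -34.5$)
$- \frac{32}{29} g = - \frac{32}{29} \left(- \frac{69}{2}\right) = \left(-32\right) \frac{1}{29} \left(- \frac{69}{2}\right) = \left(- \frac{32}{29}\right) \left(- \frac{69}{2}\right) = \frac{1104}{29}$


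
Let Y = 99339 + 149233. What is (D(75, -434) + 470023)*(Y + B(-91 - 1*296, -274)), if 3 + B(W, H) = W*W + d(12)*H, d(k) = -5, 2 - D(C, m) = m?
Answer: 188046225972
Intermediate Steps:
D(C, m) = 2 - m
Y = 248572
B(W, H) = -3 + W² - 5*H (B(W, H) = -3 + (W*W - 5*H) = -3 + (W² - 5*H) = -3 + W² - 5*H)
(D(75, -434) + 470023)*(Y + B(-91 - 1*296, -274)) = ((2 - 1*(-434)) + 470023)*(248572 + (-3 + (-91 - 1*296)² - 5*(-274))) = ((2 + 434) + 470023)*(248572 + (-3 + (-91 - 296)² + 1370)) = (436 + 470023)*(248572 + (-3 + (-387)² + 1370)) = 470459*(248572 + (-3 + 149769 + 1370)) = 470459*(248572 + 151136) = 470459*399708 = 188046225972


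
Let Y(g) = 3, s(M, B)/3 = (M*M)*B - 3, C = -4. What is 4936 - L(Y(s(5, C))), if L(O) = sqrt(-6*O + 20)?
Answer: 4936 - sqrt(2) ≈ 4934.6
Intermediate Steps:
s(M, B) = -9 + 3*B*M**2 (s(M, B) = 3*((M*M)*B - 3) = 3*(M**2*B - 3) = 3*(B*M**2 - 3) = 3*(-3 + B*M**2) = -9 + 3*B*M**2)
L(O) = sqrt(20 - 6*O)
4936 - L(Y(s(5, C))) = 4936 - sqrt(20 - 6*3) = 4936 - sqrt(20 - 18) = 4936 - sqrt(2)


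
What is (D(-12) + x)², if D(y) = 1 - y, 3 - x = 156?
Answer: 19600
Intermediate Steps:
x = -153 (x = 3 - 1*156 = 3 - 156 = -153)
(D(-12) + x)² = ((1 - 1*(-12)) - 153)² = ((1 + 12) - 153)² = (13 - 153)² = (-140)² = 19600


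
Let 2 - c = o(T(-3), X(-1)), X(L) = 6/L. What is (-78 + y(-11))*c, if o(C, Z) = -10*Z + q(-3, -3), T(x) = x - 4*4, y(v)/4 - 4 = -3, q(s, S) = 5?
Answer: 4662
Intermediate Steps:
y(v) = 4 (y(v) = 16 + 4*(-3) = 16 - 12 = 4)
T(x) = -16 + x (T(x) = x - 16 = -16 + x)
o(C, Z) = 5 - 10*Z (o(C, Z) = -10*Z + 5 = 5 - 10*Z)
c = -63 (c = 2 - (5 - 60/(-1)) = 2 - (5 - 60*(-1)) = 2 - (5 - 10*(-6)) = 2 - (5 + 60) = 2 - 1*65 = 2 - 65 = -63)
(-78 + y(-11))*c = (-78 + 4)*(-63) = -74*(-63) = 4662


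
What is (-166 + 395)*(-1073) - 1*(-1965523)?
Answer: 1719806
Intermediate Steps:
(-166 + 395)*(-1073) - 1*(-1965523) = 229*(-1073) + 1965523 = -245717 + 1965523 = 1719806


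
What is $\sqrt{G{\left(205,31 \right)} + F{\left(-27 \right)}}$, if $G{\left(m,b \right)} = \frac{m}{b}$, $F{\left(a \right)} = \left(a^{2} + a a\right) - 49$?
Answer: $\frac{6 \sqrt{37789}}{31} \approx 37.625$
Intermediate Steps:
$F{\left(a \right)} = -49 + 2 a^{2}$ ($F{\left(a \right)} = \left(a^{2} + a^{2}\right) - 49 = 2 a^{2} - 49 = -49 + 2 a^{2}$)
$\sqrt{G{\left(205,31 \right)} + F{\left(-27 \right)}} = \sqrt{\frac{205}{31} - \left(49 - 2 \left(-27\right)^{2}\right)} = \sqrt{205 \cdot \frac{1}{31} + \left(-49 + 2 \cdot 729\right)} = \sqrt{\frac{205}{31} + \left(-49 + 1458\right)} = \sqrt{\frac{205}{31} + 1409} = \sqrt{\frac{43884}{31}} = \frac{6 \sqrt{37789}}{31}$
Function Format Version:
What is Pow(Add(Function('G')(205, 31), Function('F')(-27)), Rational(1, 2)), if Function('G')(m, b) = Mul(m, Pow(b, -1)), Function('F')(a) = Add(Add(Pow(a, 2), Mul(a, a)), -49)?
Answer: Mul(Rational(6, 31), Pow(37789, Rational(1, 2))) ≈ 37.625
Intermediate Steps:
Function('F')(a) = Add(-49, Mul(2, Pow(a, 2))) (Function('F')(a) = Add(Add(Pow(a, 2), Pow(a, 2)), -49) = Add(Mul(2, Pow(a, 2)), -49) = Add(-49, Mul(2, Pow(a, 2))))
Pow(Add(Function('G')(205, 31), Function('F')(-27)), Rational(1, 2)) = Pow(Add(Mul(205, Pow(31, -1)), Add(-49, Mul(2, Pow(-27, 2)))), Rational(1, 2)) = Pow(Add(Mul(205, Rational(1, 31)), Add(-49, Mul(2, 729))), Rational(1, 2)) = Pow(Add(Rational(205, 31), Add(-49, 1458)), Rational(1, 2)) = Pow(Add(Rational(205, 31), 1409), Rational(1, 2)) = Pow(Rational(43884, 31), Rational(1, 2)) = Mul(Rational(6, 31), Pow(37789, Rational(1, 2)))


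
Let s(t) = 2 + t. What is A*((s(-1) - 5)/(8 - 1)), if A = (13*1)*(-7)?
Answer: 52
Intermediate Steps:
A = -91 (A = 13*(-7) = -91)
A*((s(-1) - 5)/(8 - 1)) = -91*((2 - 1) - 5)/(8 - 1) = -91*(1 - 5)/7 = -(-364)/7 = -91*(-4/7) = 52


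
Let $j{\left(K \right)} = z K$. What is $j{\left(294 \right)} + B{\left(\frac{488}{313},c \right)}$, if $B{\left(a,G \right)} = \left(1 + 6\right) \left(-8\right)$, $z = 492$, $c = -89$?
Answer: $144592$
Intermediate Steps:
$B{\left(a,G \right)} = -56$ ($B{\left(a,G \right)} = 7 \left(-8\right) = -56$)
$j{\left(K \right)} = 492 K$
$j{\left(294 \right)} + B{\left(\frac{488}{313},c \right)} = 492 \cdot 294 - 56 = 144648 - 56 = 144592$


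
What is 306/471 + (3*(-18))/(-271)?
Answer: 36120/42547 ≈ 0.84894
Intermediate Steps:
306/471 + (3*(-18))/(-271) = 306*(1/471) - 54*(-1/271) = 102/157 + 54/271 = 36120/42547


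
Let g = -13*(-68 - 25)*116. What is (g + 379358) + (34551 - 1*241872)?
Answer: 312281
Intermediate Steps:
g = 140244 (g = -13*(-93)*116 = 1209*116 = 140244)
(g + 379358) + (34551 - 1*241872) = (140244 + 379358) + (34551 - 1*241872) = 519602 + (34551 - 241872) = 519602 - 207321 = 312281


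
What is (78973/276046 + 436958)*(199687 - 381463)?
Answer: -10962963914982408/138023 ≈ -7.9429e+10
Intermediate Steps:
(78973/276046 + 436958)*(199687 - 381463) = (78973*(1/276046) + 436958)*(-181776) = (78973/276046 + 436958)*(-181776) = (120620587041/276046)*(-181776) = -10962963914982408/138023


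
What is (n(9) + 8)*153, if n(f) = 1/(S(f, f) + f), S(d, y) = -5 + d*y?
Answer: 6129/5 ≈ 1225.8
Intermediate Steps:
n(f) = 1/(-5 + f + f²) (n(f) = 1/((-5 + f*f) + f) = 1/((-5 + f²) + f) = 1/(-5 + f + f²))
(n(9) + 8)*153 = (1/(-5 + 9 + 9²) + 8)*153 = (1/(-5 + 9 + 81) + 8)*153 = (1/85 + 8)*153 = (681/85)*153 = 6129/5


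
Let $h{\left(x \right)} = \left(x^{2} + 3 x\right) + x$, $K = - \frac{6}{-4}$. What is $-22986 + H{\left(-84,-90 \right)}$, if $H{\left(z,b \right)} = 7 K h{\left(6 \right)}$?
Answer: $-22356$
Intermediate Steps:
$K = \frac{3}{2}$ ($K = \left(-6\right) \left(- \frac{1}{4}\right) = \frac{3}{2} \approx 1.5$)
$h{\left(x \right)} = x^{2} + 4 x$
$H{\left(z,b \right)} = 630$ ($H{\left(z,b \right)} = 7 \cdot \frac{3}{2} \cdot 6 \left(4 + 6\right) = \frac{21 \cdot 6 \cdot 10}{2} = \frac{21}{2} \cdot 60 = 630$)
$-22986 + H{\left(-84,-90 \right)} = -22986 + 630 = -22356$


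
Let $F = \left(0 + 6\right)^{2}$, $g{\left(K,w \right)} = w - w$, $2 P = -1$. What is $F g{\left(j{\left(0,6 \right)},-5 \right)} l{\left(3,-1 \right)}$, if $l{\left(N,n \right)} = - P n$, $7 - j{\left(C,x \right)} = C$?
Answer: $0$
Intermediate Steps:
$P = - \frac{1}{2}$ ($P = \frac{1}{2} \left(-1\right) = - \frac{1}{2} \approx -0.5$)
$j{\left(C,x \right)} = 7 - C$
$l{\left(N,n \right)} = \frac{n}{2}$ ($l{\left(N,n \right)} = \left(-1\right) \left(- \frac{1}{2}\right) n = \frac{n}{2}$)
$g{\left(K,w \right)} = 0$
$F = 36$ ($F = 6^{2} = 36$)
$F g{\left(j{\left(0,6 \right)},-5 \right)} l{\left(3,-1 \right)} = 36 \cdot 0 \cdot \frac{1}{2} \left(-1\right) = 0 \left(- \frac{1}{2}\right) = 0$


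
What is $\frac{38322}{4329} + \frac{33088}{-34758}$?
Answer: $\frac{66042118}{8359299} \approx 7.9004$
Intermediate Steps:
$\frac{38322}{4329} + \frac{33088}{-34758} = 38322 \cdot \frac{1}{4329} + 33088 \left(- \frac{1}{34758}\right) = \frac{4258}{481} - \frac{16544}{17379} = \frac{66042118}{8359299}$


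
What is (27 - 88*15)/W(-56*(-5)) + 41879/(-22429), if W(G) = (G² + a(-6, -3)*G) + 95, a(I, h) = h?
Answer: -1093704814/580574665 ≈ -1.8838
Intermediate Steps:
W(G) = 95 + G² - 3*G (W(G) = (G² - 3*G) + 95 = 95 + G² - 3*G)
(27 - 88*15)/W(-56*(-5)) + 41879/(-22429) = (27 - 88*15)/(95 + (-56*(-5))² - (-168)*(-5)) + 41879/(-22429) = (27 - 1320)/(95 + 280² - 3*280) + 41879*(-1/22429) = -1293/(95 + 78400 - 840) - 41879/22429 = -1293/77655 - 41879/22429 = -1293*1/77655 - 41879/22429 = -431/25885 - 41879/22429 = -1093704814/580574665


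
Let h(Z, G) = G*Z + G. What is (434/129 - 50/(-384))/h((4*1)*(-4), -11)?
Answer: 9617/454080 ≈ 0.021179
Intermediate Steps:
h(Z, G) = G + G*Z
(434/129 - 50/(-384))/h((4*1)*(-4), -11) = (434/129 - 50/(-384))/((-11*(1 + (4*1)*(-4)))) = (434*(1/129) - 50*(-1/384))/((-11*(1 + 4*(-4)))) = (434/129 + 25/192)/((-11*(1 - 16))) = 9617/(2752*((-11*(-15)))) = (9617/2752)/165 = (9617/2752)*(1/165) = 9617/454080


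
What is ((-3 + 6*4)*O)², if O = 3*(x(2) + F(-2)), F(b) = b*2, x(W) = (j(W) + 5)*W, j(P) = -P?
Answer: 15876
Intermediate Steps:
x(W) = W*(5 - W) (x(W) = (-W + 5)*W = (5 - W)*W = W*(5 - W))
F(b) = 2*b
O = 6 (O = 3*(2*(5 - 1*2) + 2*(-2)) = 3*(2*(5 - 2) - 4) = 3*(2*3 - 4) = 3*(6 - 4) = 3*2 = 6)
((-3 + 6*4)*O)² = ((-3 + 6*4)*6)² = ((-3 + 24)*6)² = (21*6)² = 126² = 15876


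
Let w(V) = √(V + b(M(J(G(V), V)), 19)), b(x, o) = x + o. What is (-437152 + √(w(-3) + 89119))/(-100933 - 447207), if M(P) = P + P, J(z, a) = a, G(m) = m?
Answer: 109288/137035 - √(89119 + √10)/548140 ≈ 0.79697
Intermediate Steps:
M(P) = 2*P
b(x, o) = o + x
w(V) = √(19 + 3*V) (w(V) = √(V + (19 + 2*V)) = √(19 + 3*V))
(-437152 + √(w(-3) + 89119))/(-100933 - 447207) = (-437152 + √(√(19 + 3*(-3)) + 89119))/(-100933 - 447207) = (-437152 + √(√(19 - 9) + 89119))/(-548140) = (-437152 + √(√10 + 89119))*(-1/548140) = (-437152 + √(89119 + √10))*(-1/548140) = 109288/137035 - √(89119 + √10)/548140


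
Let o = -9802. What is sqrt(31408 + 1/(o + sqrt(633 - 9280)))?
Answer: sqrt((307861215 - 31408*I*sqrt(8647))/(9802 - I*sqrt(8647))) ≈ 177.22 - 0.e-9*I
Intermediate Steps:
sqrt(31408 + 1/(o + sqrt(633 - 9280))) = sqrt(31408 + 1/(-9802 + sqrt(633 - 9280))) = sqrt(31408 + 1/(-9802 + sqrt(-8647))) = sqrt(31408 + 1/(-9802 + I*sqrt(8647)))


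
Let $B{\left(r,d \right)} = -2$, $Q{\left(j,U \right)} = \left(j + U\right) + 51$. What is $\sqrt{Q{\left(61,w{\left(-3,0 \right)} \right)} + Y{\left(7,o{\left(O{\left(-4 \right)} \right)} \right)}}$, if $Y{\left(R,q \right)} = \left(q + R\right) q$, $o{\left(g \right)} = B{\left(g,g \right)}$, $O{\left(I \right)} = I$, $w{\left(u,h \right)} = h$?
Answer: $\sqrt{102} \approx 10.1$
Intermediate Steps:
$Q{\left(j,U \right)} = 51 + U + j$ ($Q{\left(j,U \right)} = \left(U + j\right) + 51 = 51 + U + j$)
$o{\left(g \right)} = -2$
$Y{\left(R,q \right)} = q \left(R + q\right)$ ($Y{\left(R,q \right)} = \left(R + q\right) q = q \left(R + q\right)$)
$\sqrt{Q{\left(61,w{\left(-3,0 \right)} \right)} + Y{\left(7,o{\left(O{\left(-4 \right)} \right)} \right)}} = \sqrt{\left(51 + 0 + 61\right) - 2 \left(7 - 2\right)} = \sqrt{112 - 10} = \sqrt{102}$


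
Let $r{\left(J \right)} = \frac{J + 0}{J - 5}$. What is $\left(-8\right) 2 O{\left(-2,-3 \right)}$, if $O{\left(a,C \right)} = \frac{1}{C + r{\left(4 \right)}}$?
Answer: $\frac{16}{7} \approx 2.2857$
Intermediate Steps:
$r{\left(J \right)} = \frac{J}{-5 + J}$
$O{\left(a,C \right)} = \frac{1}{-4 + C}$ ($O{\left(a,C \right)} = \frac{1}{C + \frac{4}{-5 + 4}} = \frac{1}{C + \frac{4}{-1}} = \frac{1}{C + 4 \left(-1\right)} = \frac{1}{C - 4} = \frac{1}{-4 + C}$)
$\left(-8\right) 2 O{\left(-2,-3 \right)} = \frac{\left(-8\right) 2}{-4 - 3} = - \frac{16}{-7} = \left(-16\right) \left(- \frac{1}{7}\right) = \frac{16}{7}$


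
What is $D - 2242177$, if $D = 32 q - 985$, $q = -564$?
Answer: $-2261210$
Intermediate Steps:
$D = -19033$ ($D = 32 \left(-564\right) - 985 = -18048 - 985 = -19033$)
$D - 2242177 = -19033 - 2242177 = -2261210$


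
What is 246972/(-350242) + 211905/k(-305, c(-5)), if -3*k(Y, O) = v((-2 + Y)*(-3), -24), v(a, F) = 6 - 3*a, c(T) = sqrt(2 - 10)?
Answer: 36995531871/160936199 ≈ 229.88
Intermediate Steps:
c(T) = 2*I*sqrt(2) (c(T) = sqrt(-8) = 2*I*sqrt(2))
k(Y, O) = 4 - 3*Y (k(Y, O) = -(6 - 3*(-2 + Y)*(-3))/3 = -(6 - 3*(6 - 3*Y))/3 = -(6 + (-18 + 9*Y))/3 = -(-12 + 9*Y)/3 = 4 - 3*Y)
246972/(-350242) + 211905/k(-305, c(-5)) = 246972/(-350242) + 211905/(4 - 3*(-305)) = 246972*(-1/350242) + 211905/(4 + 915) = -123486/175121 + 211905/919 = 36995531871/160936199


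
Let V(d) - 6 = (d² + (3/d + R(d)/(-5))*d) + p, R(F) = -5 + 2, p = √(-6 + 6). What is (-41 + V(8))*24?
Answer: 4416/5 ≈ 883.20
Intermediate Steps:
p = 0 (p = √0 = 0)
R(F) = -3
V(d) = 6 + d² + d*(⅗ + 3/d) (V(d) = 6 + ((d² + (3/d - 3/(-5))*d) + 0) = 6 + ((d² + (3/d - 3*(-⅕))*d) + 0) = 6 + ((d² + (3/d + ⅗)*d) + 0) = 6 + ((d² + (⅗ + 3/d)*d) + 0) = 6 + ((d² + d*(⅗ + 3/d)) + 0) = 6 + (d² + d*(⅗ + 3/d)) = 6 + d² + d*(⅗ + 3/d))
(-41 + V(8))*24 = (-41 + (9 + 8² + (⅗)*8))*24 = (-41 + (9 + 64 + 24/5))*24 = (-41 + 389/5)*24 = (184/5)*24 = 4416/5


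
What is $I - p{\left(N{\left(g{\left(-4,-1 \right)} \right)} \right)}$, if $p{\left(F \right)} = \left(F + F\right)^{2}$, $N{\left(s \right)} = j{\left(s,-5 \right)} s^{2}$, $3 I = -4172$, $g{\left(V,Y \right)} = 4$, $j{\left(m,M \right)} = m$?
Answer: $- \frac{53324}{3} \approx -17775.0$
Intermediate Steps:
$I = - \frac{4172}{3}$ ($I = \frac{1}{3} \left(-4172\right) = - \frac{4172}{3} \approx -1390.7$)
$N{\left(s \right)} = s^{3}$ ($N{\left(s \right)} = s s^{2} = s^{3}$)
$p{\left(F \right)} = 4 F^{2}$ ($p{\left(F \right)} = \left(2 F\right)^{2} = 4 F^{2}$)
$I - p{\left(N{\left(g{\left(-4,-1 \right)} \right)} \right)} = - \frac{4172}{3} - 4 \left(4^{3}\right)^{2} = - \frac{4172}{3} - 4 \cdot 64^{2} = - \frac{4172}{3} - 4 \cdot 4096 = - \frac{4172}{3} - 16384 = - \frac{53324}{3}$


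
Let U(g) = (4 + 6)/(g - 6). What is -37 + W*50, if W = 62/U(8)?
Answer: 583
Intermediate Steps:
U(g) = 10/(-6 + g)
W = 62/5 (W = 62/((10/(-6 + 8))) = 62/((10/2)) = 62/((10*(1/2))) = 62/5 ≈ 12.400)
-37 + W*50 = -37 + (62/5)*50 = -37 + 620 = 583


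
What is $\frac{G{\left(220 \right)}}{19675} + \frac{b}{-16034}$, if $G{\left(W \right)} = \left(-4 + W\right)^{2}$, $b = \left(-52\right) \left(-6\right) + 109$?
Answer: $\frac{739799129}{315468950} \approx 2.3451$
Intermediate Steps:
$b = 421$ ($b = 312 + 109 = 421$)
$\frac{G{\left(220 \right)}}{19675} + \frac{b}{-16034} = \frac{\left(-4 + 220\right)^{2}}{19675} + \frac{421}{-16034} = 216^{2} \cdot \frac{1}{19675} + 421 \left(- \frac{1}{16034}\right) = 46656 \cdot \frac{1}{19675} - \frac{421}{16034} = \frac{46656}{19675} - \frac{421}{16034} = \frac{739799129}{315468950}$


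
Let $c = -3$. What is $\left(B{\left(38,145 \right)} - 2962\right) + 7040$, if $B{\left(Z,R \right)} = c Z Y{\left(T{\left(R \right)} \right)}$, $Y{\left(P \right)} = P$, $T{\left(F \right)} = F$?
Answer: $-12452$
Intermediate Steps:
$B{\left(Z,R \right)} = - 3 R Z$ ($B{\left(Z,R \right)} = - 3 Z R = - 3 R Z$)
$\left(B{\left(38,145 \right)} - 2962\right) + 7040 = \left(\left(-3\right) 145 \cdot 38 - 2962\right) + 7040 = \left(-16530 - 2962\right) + 7040 = -19492 + 7040 = -12452$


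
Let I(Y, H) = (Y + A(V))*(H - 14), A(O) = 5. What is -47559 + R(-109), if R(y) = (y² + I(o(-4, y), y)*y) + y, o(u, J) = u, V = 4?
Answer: -22380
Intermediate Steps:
I(Y, H) = (-14 + H)*(5 + Y) (I(Y, H) = (Y + 5)*(H - 14) = (5 + Y)*(-14 + H) = (-14 + H)*(5 + Y))
R(y) = y + y² + y*(-14 + y) (R(y) = (y² + (-70 - 14*(-4) + 5*y + y*(-4))*y) + y = (y² + (-70 + 56 + 5*y - 4*y)*y) + y = (y² + (-14 + y)*y) + y = (y² + y*(-14 + y)) + y = y + y² + y*(-14 + y))
-47559 + R(-109) = -47559 - 109*(-13 + 2*(-109)) = -47559 - 109*(-13 - 218) = -47559 - 109*(-231) = -47559 + 25179 = -22380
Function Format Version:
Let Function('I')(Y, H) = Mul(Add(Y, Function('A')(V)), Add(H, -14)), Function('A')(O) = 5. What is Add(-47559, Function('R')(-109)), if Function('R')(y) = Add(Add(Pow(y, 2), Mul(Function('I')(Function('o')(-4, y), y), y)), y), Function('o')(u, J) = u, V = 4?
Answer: -22380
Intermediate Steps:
Function('I')(Y, H) = Mul(Add(-14, H), Add(5, Y)) (Function('I')(Y, H) = Mul(Add(Y, 5), Add(H, -14)) = Mul(Add(5, Y), Add(-14, H)) = Mul(Add(-14, H), Add(5, Y)))
Function('R')(y) = Add(y, Pow(y, 2), Mul(y, Add(-14, y))) (Function('R')(y) = Add(Add(Pow(y, 2), Mul(Add(-70, Mul(-14, -4), Mul(5, y), Mul(y, -4)), y)), y) = Add(Add(Pow(y, 2), Mul(Add(-70, 56, Mul(5, y), Mul(-4, y)), y)), y) = Add(Add(Pow(y, 2), Mul(Add(-14, y), y)), y) = Add(Add(Pow(y, 2), Mul(y, Add(-14, y))), y) = Add(y, Pow(y, 2), Mul(y, Add(-14, y))))
Add(-47559, Function('R')(-109)) = Add(-47559, Mul(-109, Add(-13, Mul(2, -109)))) = Add(-47559, Mul(-109, Add(-13, -218))) = Add(-47559, Mul(-109, -231)) = Add(-47559, 25179) = -22380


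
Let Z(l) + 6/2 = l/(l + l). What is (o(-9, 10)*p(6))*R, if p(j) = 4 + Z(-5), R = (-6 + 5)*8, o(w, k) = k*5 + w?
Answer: -492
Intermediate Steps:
Z(l) = -5/2 (Z(l) = -3 + l/(l + l) = -3 + l/((2*l)) = -3 + l*(1/(2*l)) = -3 + ½ = -5/2)
o(w, k) = w + 5*k (o(w, k) = 5*k + w = w + 5*k)
R = -8 (R = -1*8 = -8)
p(j) = 3/2 (p(j) = 4 - 5/2 = 3/2)
(o(-9, 10)*p(6))*R = ((-9 + 5*10)*(3/2))*(-8) = ((-9 + 50)*(3/2))*(-8) = (41*(3/2))*(-8) = (123/2)*(-8) = -492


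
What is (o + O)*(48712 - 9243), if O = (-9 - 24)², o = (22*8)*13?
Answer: 133286813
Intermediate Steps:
o = 2288 (o = 176*13 = 2288)
O = 1089 (O = (-33)² = 1089)
(o + O)*(48712 - 9243) = (2288 + 1089)*(48712 - 9243) = 3377*39469 = 133286813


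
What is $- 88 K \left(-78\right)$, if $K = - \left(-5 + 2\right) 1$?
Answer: $20592$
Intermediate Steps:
$K = 3$ ($K = - \left(-3\right) 1 = \left(-1\right) \left(-3\right) = 3$)
$- 88 K \left(-78\right) = \left(-88\right) 3 \left(-78\right) = \left(-264\right) \left(-78\right) = 20592$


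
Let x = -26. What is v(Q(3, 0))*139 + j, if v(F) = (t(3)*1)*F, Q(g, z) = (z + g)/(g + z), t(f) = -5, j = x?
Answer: -721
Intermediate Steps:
j = -26
Q(g, z) = 1 (Q(g, z) = (g + z)/(g + z) = 1)
v(F) = -5*F (v(F) = (-5*1)*F = -5*F)
v(Q(3, 0))*139 + j = -5*1*139 - 26 = -5*139 - 26 = -695 - 26 = -721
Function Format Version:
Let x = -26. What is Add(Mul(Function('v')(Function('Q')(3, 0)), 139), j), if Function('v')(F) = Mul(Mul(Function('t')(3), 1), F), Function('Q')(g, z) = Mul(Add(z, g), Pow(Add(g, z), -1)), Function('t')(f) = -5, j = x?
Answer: -721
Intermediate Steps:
j = -26
Function('Q')(g, z) = 1 (Function('Q')(g, z) = Mul(Add(g, z), Pow(Add(g, z), -1)) = 1)
Function('v')(F) = Mul(-5, F) (Function('v')(F) = Mul(Mul(-5, 1), F) = Mul(-5, F))
Add(Mul(Function('v')(Function('Q')(3, 0)), 139), j) = Add(Mul(Mul(-5, 1), 139), -26) = Add(Mul(-5, 139), -26) = Add(-695, -26) = -721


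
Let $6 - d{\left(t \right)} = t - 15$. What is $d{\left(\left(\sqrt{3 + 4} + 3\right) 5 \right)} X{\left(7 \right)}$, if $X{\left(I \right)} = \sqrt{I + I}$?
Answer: $\sqrt{14} \left(6 - 5 \sqrt{7}\right) \approx -27.048$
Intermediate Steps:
$d{\left(t \right)} = 21 - t$ ($d{\left(t \right)} = 6 - \left(t - 15\right) = 6 - \left(-15 + t\right) = 21 - t$)
$X{\left(I \right)} = \sqrt{2} \sqrt{I}$ ($X{\left(I \right)} = \sqrt{2 I} = \sqrt{2} \sqrt{I}$)
$d{\left(\left(\sqrt{3 + 4} + 3\right) 5 \right)} X{\left(7 \right)} = \left(21 - \left(\sqrt{3 + 4} + 3\right) 5\right) \sqrt{2} \sqrt{7} = \left(21 - \left(\sqrt{7} + 3\right) 5\right) \sqrt{14} = \left(21 - \left(3 + \sqrt{7}\right) 5\right) \sqrt{14} = \left(21 - \left(15 + 5 \sqrt{7}\right)\right) \sqrt{14} = \left(6 - 5 \sqrt{7}\right) \sqrt{14} = \sqrt{14} \left(6 - 5 \sqrt{7}\right)$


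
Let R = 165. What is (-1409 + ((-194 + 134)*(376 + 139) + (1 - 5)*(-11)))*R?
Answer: -5323725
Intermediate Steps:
(-1409 + ((-194 + 134)*(376 + 139) + (1 - 5)*(-11)))*R = (-1409 + ((-194 + 134)*(376 + 139) + (1 - 5)*(-11)))*165 = (-1409 + (-60*515 - 4*(-11)))*165 = (-1409 + (-30900 + 44))*165 = (-1409 - 30856)*165 = -32265*165 = -5323725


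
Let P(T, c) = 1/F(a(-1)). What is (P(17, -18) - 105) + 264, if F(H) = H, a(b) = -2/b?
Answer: 319/2 ≈ 159.50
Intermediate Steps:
P(T, c) = 1/2 (P(T, c) = 1/(-2/(-1)) = 1/(-2*(-1)) = 1/2)
(P(17, -18) - 105) + 264 = (1/2 - 105) + 264 = -209/2 + 264 = 319/2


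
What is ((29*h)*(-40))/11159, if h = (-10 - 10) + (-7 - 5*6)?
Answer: 66120/11159 ≈ 5.9253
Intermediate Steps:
h = -57 (h = -20 + (-7 - 1*30) = -20 + (-7 - 30) = -20 - 37 = -57)
((29*h)*(-40))/11159 = ((29*(-57))*(-40))/11159 = -1653*(-40)*(1/11159) = 66120*(1/11159) = 66120/11159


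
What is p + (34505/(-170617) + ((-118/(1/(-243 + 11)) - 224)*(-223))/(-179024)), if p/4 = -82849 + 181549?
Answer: 753750651097882/1909033613 ≈ 3.9483e+5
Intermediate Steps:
p = 394800 (p = 4*(-82849 + 181549) = 4*98700 = 394800)
p + (34505/(-170617) + ((-118/(1/(-243 + 11)) - 224)*(-223))/(-179024)) = 394800 + (34505/(-170617) + ((-118/(1/(-243 + 11)) - 224)*(-223))/(-179024)) = 394800 + (34505*(-1/170617) + ((-118/(1/(-232)) - 224)*(-223))*(-1/179024)) = 394800 + (-34505/170617 + ((-118/(-1/232) - 224)*(-223))*(-1/179024)) = 394800 + (-34505/170617 + ((-118*(-232) - 224)*(-223))*(-1/179024)) = 394800 + (-34505/170617 + ((27376 - 224)*(-223))*(-1/179024)) = 394800 + (-34505/170617 + (27152*(-223))*(-1/179024)) = 394800 + (-34505/170617 - 6054896*(-1/179024)) = 394800 + (-34505/170617 + 378431/11189) = 394800 + 64180685482/1909033613 = 753750651097882/1909033613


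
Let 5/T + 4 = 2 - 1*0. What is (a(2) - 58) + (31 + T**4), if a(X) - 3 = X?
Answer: 273/16 ≈ 17.063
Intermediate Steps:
a(X) = 3 + X
T = -5/2 (T = 5/(-4 + (2 - 1*0)) = 5/(-4 + (2 + 0)) = 5/(-4 + 2) = 5/(-2) = 5*(-1/2) = -5/2 ≈ -2.5000)
(a(2) - 58) + (31 + T**4) = ((3 + 2) - 58) + (31 + (-5/2)**4) = (5 - 58) + (31 + 625/16) = -53 + 1121/16 = 273/16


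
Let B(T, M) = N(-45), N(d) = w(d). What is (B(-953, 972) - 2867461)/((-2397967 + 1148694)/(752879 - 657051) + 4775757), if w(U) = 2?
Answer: -274782861052/457649992523 ≈ -0.60042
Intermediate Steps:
N(d) = 2
B(T, M) = 2
(B(-953, 972) - 2867461)/((-2397967 + 1148694)/(752879 - 657051) + 4775757) = (2 - 2867461)/((-2397967 + 1148694)/(752879 - 657051) + 4775757) = -2867459/(-1249273/95828 + 4775757) = -2867459/457649992523/95828 = -2867459*95828/457649992523 = -274782861052/457649992523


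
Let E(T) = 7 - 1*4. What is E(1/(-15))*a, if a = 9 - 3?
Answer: 18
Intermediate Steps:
E(T) = 3 (E(T) = 7 - 4 = 3)
a = 6
E(1/(-15))*a = 3*6 = 18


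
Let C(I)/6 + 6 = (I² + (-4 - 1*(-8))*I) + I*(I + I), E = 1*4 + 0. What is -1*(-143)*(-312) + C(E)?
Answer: -44268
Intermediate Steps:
E = 4 (E = 4 + 0 = 4)
C(I) = -36 + 18*I² + 24*I (C(I) = -36 + 6*((I² + (-4 - 1*(-8))*I) + I*(I + I)) = -36 + 6*((I² + (-4 + 8)*I) + I*(2*I)) = -36 + 6*((I² + 4*I) + 2*I²) = -36 + 6*(3*I² + 4*I) = -36 + (18*I² + 24*I) = -36 + 18*I² + 24*I)
-1*(-143)*(-312) + C(E) = -1*(-143)*(-312) + (-36 + 18*4² + 24*4) = 143*(-312) + (-36 + 18*16 + 96) = -44616 + (-36 + 288 + 96) = -44616 + 348 = -44268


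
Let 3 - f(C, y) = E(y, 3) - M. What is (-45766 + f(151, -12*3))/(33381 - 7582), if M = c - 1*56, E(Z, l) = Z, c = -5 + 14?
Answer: -45774/25799 ≈ -1.7743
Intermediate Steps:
c = 9
M = -47 (M = 9 - 1*56 = 9 - 56 = -47)
f(C, y) = -44 - y (f(C, y) = 3 - (y - 1*(-47)) = 3 - (y + 47) = 3 - (47 + y) = 3 + (-47 - y) = -44 - y)
(-45766 + f(151, -12*3))/(33381 - 7582) = (-45766 + (-44 - (-12)*3))/(33381 - 7582) = (-45766 + (-44 - 1*(-36)))/25799 = (-45766 + (-44 + 36))*(1/25799) = (-45766 - 8)*(1/25799) = -45774*1/25799 = -45774/25799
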